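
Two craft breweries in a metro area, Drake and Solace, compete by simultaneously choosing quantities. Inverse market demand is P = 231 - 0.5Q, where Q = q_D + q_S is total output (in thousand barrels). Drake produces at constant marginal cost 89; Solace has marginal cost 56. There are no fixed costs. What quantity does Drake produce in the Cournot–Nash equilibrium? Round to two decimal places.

Drake's profit: π_D = (231 - 0.5Q)q_D - (89q_D). Setting ∂π_D/∂q_D = 0: 142 - q_D - (1/2)(q_S) = 0.
Solace's profit: π_S = (231 - 0.5Q)q_S - (56q_S). Setting ∂π_S/∂q_S = 0: 175 - q_S - (1/2)(q_D) = 0.
Rearranging gives the reaction functions q_D = (142 - (1/2)q_S) and q_S = (175 - (1/2)q_D).
Solving the pair: q_D = 218/3, q_S = 416/3.

72.67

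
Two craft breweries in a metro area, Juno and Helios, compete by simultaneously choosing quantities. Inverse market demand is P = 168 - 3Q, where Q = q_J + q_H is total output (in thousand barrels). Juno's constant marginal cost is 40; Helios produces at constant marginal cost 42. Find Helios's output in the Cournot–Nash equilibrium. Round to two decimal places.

Juno's profit: π_J = (168 - 3Q)q_J - (40q_J). Setting ∂π_J/∂q_J = 0: 128 - 6q_J - 3(q_H) = 0.
Helios's profit: π_H = (168 - 3Q)q_H - (42q_H). Setting ∂π_H/∂q_H = 0: 126 - 6q_H - 3(q_J) = 0.
Rearranging gives the reaction functions q_J = (128 - 3q_H)/6 and q_H = (126 - 3q_J)/6.
Solving the pair: q_J = 130/9, q_H = 124/9.

13.78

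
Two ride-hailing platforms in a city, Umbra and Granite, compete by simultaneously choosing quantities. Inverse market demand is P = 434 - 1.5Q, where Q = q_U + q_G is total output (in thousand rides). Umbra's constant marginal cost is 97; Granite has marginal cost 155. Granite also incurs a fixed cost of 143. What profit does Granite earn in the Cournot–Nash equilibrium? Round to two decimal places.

Umbra's profit: π_U = (434 - 1.5Q)q_U - (97q_U). Setting ∂π_U/∂q_U = 0: 337 - 3q_U - (3/2)(q_G) = 0.
Granite's profit: π_G = (434 - 1.5Q)q_G - (155q_G). Setting ∂π_G/∂q_G = 0: 279 - 3q_G - (3/2)(q_U) = 0.
Best responses: q_U = (337 - (3/2)q_G)/3, q_G = (279 - (3/2)q_U)/3.
Solving the pair: q_U = 790/9, q_G = 442/9.
Price P = 434 - (3/2)·(1232/9) = 686/3.
Granite's profit: (686/3 - 155)·(442/9) - 143 = 3474.8519.

3474.85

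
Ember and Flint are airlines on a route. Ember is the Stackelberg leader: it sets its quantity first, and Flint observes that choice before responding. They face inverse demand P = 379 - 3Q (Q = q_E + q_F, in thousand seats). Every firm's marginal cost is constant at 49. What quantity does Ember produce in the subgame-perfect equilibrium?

55

The follower Flint best-responds to any q_E: π_F = (379 - 3Q)q_F - 49q_F.
Follower FOC: 330 - 3q_E - 6q_F = 0, so q_F(q_E) = (330 - 3q_E)/6.
Ember substitutes q_F(q_E) into its own profit: π_E = q_E(379 - 3q_E - (330 - 3q_E)/2) - 49q_E = (214 - (3/2)q_E)q_E - 49q_E.
Maximising: ∂π_E/∂q_E = 165 - 3q_E = 0, giving q_E = 55.
Then q_F = (330 - 3·55)/6 = 55/2.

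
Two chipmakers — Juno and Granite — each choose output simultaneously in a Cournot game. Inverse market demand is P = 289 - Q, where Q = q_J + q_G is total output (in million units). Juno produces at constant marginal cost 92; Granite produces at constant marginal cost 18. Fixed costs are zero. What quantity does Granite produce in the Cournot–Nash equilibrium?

Juno's profit: π_J = (289 - Q)q_J - (92q_J). Setting ∂π_J/∂q_J = 0: 197 - 2q_J - (q_G) = 0.
Granite's profit: π_G = (289 - Q)q_G - (18q_G). Setting ∂π_G/∂q_G = 0: 271 - 2q_G - (q_J) = 0.
Rearranging gives the reaction functions q_J = (197 - q_G)/2 and q_G = (271 - q_J)/2.
Substituting one into the other gives q_J = 41 and q_G = 115.

115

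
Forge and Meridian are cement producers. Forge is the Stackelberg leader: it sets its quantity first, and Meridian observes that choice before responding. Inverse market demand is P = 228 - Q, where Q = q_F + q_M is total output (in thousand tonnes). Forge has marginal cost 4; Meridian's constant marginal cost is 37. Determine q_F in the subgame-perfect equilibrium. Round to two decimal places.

128.50

Solve by backward induction. Given q_F, the follower Meridian maximises π_M = (228 - q_F - q_M)q_M - 37q_M.
∂π_M/∂q_M = 191 - q_F - 2q_M = 0 gives the reaction function q_M = (191 - q_F)/2.
Forge substitutes q_M(q_F) into its own profit: π_F = q_F(228 - q_F - (191 - q_F)/2) - 4q_F = (265/2 - (1/2)q_F)q_F - 4q_F.
Leader FOC: 257/2 - q_F = 0, so q_F = 257/2.
Then q_M = (191 - 257/2)/2 = 125/4.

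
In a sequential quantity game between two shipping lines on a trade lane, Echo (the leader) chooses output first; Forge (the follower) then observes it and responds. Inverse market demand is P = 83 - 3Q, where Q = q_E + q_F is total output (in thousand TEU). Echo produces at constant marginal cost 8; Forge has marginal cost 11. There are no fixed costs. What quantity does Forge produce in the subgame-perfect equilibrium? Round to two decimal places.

5.50

Solve by backward induction. Given q_E, the follower Forge maximises π_F = (83 - 3q_E - 3q_F)q_F - 11q_F.
Setting the follower's marginal profit to zero, 72 - 3q_E - 6q_F = 0, i.e. q_F = (72 - 3q_E)/6.
Echo substitutes q_F(q_E) into its own profit: π_E = q_E(83 - 3q_E - (72 - 3q_E)/2) - 8q_E = (47 - (3/2)q_E)q_E - 8q_E.
Maximising: ∂π_E/∂q_E = 39 - 3q_E = 0, giving q_E = 13.
Then q_F = (72 - 3·13)/6 = 11/2.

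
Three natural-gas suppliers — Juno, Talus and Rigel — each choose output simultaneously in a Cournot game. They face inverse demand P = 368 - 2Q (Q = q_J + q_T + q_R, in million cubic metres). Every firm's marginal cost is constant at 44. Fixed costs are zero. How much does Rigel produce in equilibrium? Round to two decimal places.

A representative firm's profit is π_i = q_i(368 - 2Q) - 44q_i.
Setting ∂π_i/∂q_i = 0 with rivals' quantities fixed: 324 - 4q_i - 2·Σ_{j≠i} q_j = 0.
By symmetry each firm produces the same amount; substituting Σ_{j≠i} q_j = 2q_i yields q_i = 324/8 = 81/2.

40.50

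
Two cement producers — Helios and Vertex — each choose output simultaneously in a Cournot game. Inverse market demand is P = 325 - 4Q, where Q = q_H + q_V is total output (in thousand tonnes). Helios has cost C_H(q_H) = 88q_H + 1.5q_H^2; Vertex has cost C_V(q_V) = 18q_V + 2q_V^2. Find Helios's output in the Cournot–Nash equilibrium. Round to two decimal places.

13.93

Helios's profit: π_H = (325 - 4Q)q_H - (88q_H + (3/2)q_H²). Setting ∂π_H/∂q_H = 0: 237 - 11q_H - 4(q_V) = 0.
Vertex's profit: π_V = (325 - 4Q)q_V - (18q_V + 2q_V²). Setting ∂π_V/∂q_V = 0: 307 - 12q_V - 4(q_H) = 0.
Best responses: q_H = (237 - 4q_V)/11, q_V = (307 - 4q_H)/12.
Substituting one into the other gives q_H = 404/29 and q_V = 20.9397.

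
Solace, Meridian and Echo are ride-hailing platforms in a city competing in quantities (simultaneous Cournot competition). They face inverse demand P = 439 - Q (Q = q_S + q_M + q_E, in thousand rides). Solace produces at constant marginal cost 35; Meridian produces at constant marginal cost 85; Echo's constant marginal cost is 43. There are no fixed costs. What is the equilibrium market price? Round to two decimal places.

Solace's profit: π_S = (439 - Q)q_S - (35q_S). Setting ∂π_S/∂q_S = 0: 404 - 2q_S - (q_M + q_E) = 0.
Meridian's first-order condition: 354 - 2q_M - (q_S + q_E) = 0.
Echo's profit: π_E = (439 - Q)q_E - (43q_E). Setting ∂π_E/∂q_E = 0: 396 - 2q_E - (q_S + q_M) = 0.
Adding the 3 conditions: 1154 − 2Q − 2Q = 0, i.e. Q = 577/2.
Back-substituting: q_S = (404 − 577/2) = 231/2, q_M = (354 − 577/2) = 131/2, q_E = (396 − 577/2) = 215/2.
Total output Q = 577/2, so price P = 439 - 577/2 = 301/2.

150.50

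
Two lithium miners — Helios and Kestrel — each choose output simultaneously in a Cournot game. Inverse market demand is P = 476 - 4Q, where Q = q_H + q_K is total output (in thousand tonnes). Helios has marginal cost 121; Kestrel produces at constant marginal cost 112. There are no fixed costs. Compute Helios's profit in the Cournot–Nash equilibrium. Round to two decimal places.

Helios's profit: π_H = (476 - 4Q)q_H - (121q_H). Setting ∂π_H/∂q_H = 0: 355 - 8q_H - 4(q_K) = 0.
Kestrel's profit: π_K = (476 - 4Q)q_K - (112q_K). Setting ∂π_K/∂q_K = 0: 364 - 8q_K - 4(q_H) = 0.
So q_H = (355 - 4q_K)/8 and q_K = (364 - 4q_H)/8.
Solving the pair: q_H = 173/6, q_K = 373/12.
Price P = 476 - 4·(719/12) = 709/3.
Helios's profit: (709/3 - 121)·(173/6) = 3325.4444.

3325.44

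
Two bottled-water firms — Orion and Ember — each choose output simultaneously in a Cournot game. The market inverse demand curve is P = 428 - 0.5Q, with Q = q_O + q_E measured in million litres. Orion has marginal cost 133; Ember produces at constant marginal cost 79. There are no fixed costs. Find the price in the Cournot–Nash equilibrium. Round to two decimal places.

213.33

Orion's profit: π_O = (428 - 0.5Q)q_O - (133q_O). Setting ∂π_O/∂q_O = 0: 295 - q_O - (1/2)(q_E) = 0.
Ember's profit: π_E = (428 - 0.5Q)q_E - (79q_E). Setting ∂π_E/∂q_E = 0: 349 - q_E - (1/2)(q_O) = 0.
So q_O = (295 - (1/2)q_E) and q_E = (349 - (1/2)q_O).
Solving the pair: q_O = 482/3, q_E = 806/3.
Total output Q = 1288/3, so price P = 428 - (1/2)·(1288/3) = 640/3.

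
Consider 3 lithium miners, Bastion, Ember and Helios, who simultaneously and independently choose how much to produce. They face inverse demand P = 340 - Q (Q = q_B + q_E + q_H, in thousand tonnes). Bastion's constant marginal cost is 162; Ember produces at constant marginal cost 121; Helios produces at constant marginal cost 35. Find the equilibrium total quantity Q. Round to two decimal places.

Bastion's profit: π_B = (340 - Q)q_B - (162q_B). Setting ∂π_B/∂q_B = 0: 178 - 2q_B - (q_E + q_H) = 0.
Ember's profit: π_E = (340 - Q)q_E - (121q_E). Setting ∂π_E/∂q_E = 0: 219 - 2q_E - (q_B + q_H) = 0.
Helios's profit: π_H = (340 - Q)q_H - (35q_H). Setting ∂π_H/∂q_H = 0: 305 - 2q_H - (q_B + q_E) = 0.
Adding the 3 first-order conditions: 702 − 4Q = 0, so Q = 351/2.
Back-substituting: q_B = (178 − 351/2) = 5/2, q_E = (219 − 351/2) = 87/2, q_H = (305 − 351/2) = 259/2.
Total output Q = 5/2 + 87/2 + 259/2 = 351/2.

175.50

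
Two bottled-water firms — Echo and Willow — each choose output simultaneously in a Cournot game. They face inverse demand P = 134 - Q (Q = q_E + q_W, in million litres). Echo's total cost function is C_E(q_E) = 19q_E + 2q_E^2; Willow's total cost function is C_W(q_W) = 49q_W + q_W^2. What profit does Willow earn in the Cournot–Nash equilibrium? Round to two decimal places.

Echo's profit: π_E = (134 - Q)q_E - (19q_E + 2q_E²). Setting ∂π_E/∂q_E = 0: 115 - 6q_E - (q_W) = 0.
Willow's profit: π_W = (134 - Q)q_W - (49q_W + q_W²). Setting ∂π_W/∂q_W = 0: 85 - 4q_W - (q_E) = 0.
Rearranging gives the reaction functions q_E = (115 - q_W)/6 and q_W = (85 - q_E)/4.
Substituting one into the other gives q_E = 375/23 and q_W = 395/23.
Price P = 134 - 770/23 = 100.5217.
Willow's profit: 100.5217·(395/23) - 49·(395/23) - (395/23)² = 589.8866.

589.89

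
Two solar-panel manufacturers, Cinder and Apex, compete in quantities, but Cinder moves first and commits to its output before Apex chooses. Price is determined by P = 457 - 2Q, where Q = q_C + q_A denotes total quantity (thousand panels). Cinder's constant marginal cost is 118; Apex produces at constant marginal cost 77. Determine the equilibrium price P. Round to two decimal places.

Solve by backward induction. Given q_C, the follower Apex maximises π_A = (457 - 2q_C - 2q_A)q_A - 77q_A.
Setting the follower's marginal profit to zero, 380 - 2q_C - 4q_A = 0, i.e. q_A = (380 - 2q_C)/4.
The leader anticipates this reaction. Substituting into P = 457 - 2Q gives P = 267 - q_C, so π_C = (267 - q_C)q_C - 118q_C.
The leader's first-order condition 149 - 2q_C = 0 yields q_C = 149/2.
Then q_A = (380 - 2·(149/2))/4 = 231/4.
Total output Q = 529/4, so price P = 457 - 2·(529/4) = 385/2.

192.50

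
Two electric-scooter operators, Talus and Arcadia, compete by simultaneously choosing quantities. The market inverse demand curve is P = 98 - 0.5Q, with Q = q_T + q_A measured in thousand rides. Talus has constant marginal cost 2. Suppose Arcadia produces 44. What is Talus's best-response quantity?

With the rival's output fixed at 44, Talus's profit is π_T = (98 - (1/2)·44 - (1/2)q_T)q_T - (2q_T) = (76 - (1/2)q_T)q_T - (2q_T).
∂π_T/∂q_T = 74 - q_T = 0, so q_T = 74.

74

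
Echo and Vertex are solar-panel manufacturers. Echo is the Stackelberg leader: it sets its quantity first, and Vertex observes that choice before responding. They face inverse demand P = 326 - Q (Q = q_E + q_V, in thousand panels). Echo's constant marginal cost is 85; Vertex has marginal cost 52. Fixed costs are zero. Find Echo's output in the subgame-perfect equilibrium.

Solve by backward induction. Given q_E, the follower Vertex maximises π_V = (326 - q_E - q_V)q_V - 52q_V.
Setting the follower's marginal profit to zero, 274 - q_E - 2q_V = 0, i.e. q_V = (274 - q_E)/2.
Echo substitutes q_V(q_E) into its own profit: π_E = q_E(326 - q_E - (274 - q_E)/2) - 85q_E = (189 - (1/2)q_E)q_E - 85q_E.
Leader FOC: 104 - q_E = 0, so q_E = 104.
Then q_V = (274 - 104)/2 = 85.

104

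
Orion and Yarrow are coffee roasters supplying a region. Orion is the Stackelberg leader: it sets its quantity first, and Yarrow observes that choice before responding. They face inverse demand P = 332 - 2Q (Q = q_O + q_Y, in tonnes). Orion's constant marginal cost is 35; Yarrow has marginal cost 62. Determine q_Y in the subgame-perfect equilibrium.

27

Solve by backward induction. Given q_O, the follower Yarrow maximises π_Y = (332 - 2q_O - 2q_Y)q_Y - 62q_Y.
Follower FOC: 270 - 2q_O - 4q_Y = 0, so q_Y(q_O) = (270 - 2q_O)/4.
The leader anticipates this reaction. Substituting into P = 332 - 2Q gives P = 197 - q_O, so π_O = (197 - q_O)q_O - 35q_O.
The leader's first-order condition 162 - 2q_O = 0 yields q_O = 81.
Then q_Y = (270 - 2·81)/4 = 27.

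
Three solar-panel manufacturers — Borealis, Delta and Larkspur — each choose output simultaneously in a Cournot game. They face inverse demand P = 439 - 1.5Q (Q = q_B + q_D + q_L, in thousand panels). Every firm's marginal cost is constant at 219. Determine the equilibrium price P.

274

A representative firm's profit is π_i = q_i(439 - 1.5Q) - 219q_i.
First-order condition (treating rivals' output as given): 220 - 3q_i - (3/2)·Σ_{j≠i} q_j = 0.
With identical firms every q_j equals q_i, so Σ_{j≠i} q_j = 2q_i and 220 = 6q_i, giving q_i = 110/3.
Total output Q = 110, so price P = 439 - (3/2)·110 = 274.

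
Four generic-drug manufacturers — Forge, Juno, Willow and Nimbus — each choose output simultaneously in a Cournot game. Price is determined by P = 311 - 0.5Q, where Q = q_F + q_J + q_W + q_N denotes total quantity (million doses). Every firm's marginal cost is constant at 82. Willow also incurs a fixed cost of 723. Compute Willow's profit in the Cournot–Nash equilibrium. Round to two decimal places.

A representative firm's profit is π_i = q_i(311 - 0.5Q) - 82q_i.
First-order condition (treating rivals' output as given): 229 - q_i - (1/2)·Σ_{j≠i} q_j = 0.
With identical firms every q_j equals q_i, so Σ_{j≠i} q_j = 3q_i and 229 = (5/2)q_i, giving q_i = 458/5.
Price P = 311 - (1/2)·(1832/5) = 639/5.
Willow's profit: (639/5 - 82)·(458/5) - 723 = 3472.2800.

3472.28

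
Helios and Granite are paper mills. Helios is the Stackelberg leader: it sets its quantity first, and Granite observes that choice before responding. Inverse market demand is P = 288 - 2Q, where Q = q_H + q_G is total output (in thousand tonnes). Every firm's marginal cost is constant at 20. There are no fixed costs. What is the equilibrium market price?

Solve by backward induction. Given q_H, the follower Granite maximises π_G = (288 - 2q_H - 2q_G)q_G - 20q_G.
Follower FOC: 268 - 2q_H - 4q_G = 0, so q_G(q_H) = (268 - 2q_H)/4.
Helios substitutes q_G(q_H) into its own profit: π_H = q_H(288 - 2q_H - (268 - 2q_H)/2) - 20q_H = (154 - q_H)q_H - 20q_H.
Maximising: ∂π_H/∂q_H = 134 - 2q_H = 0, giving q_H = 67.
Then q_G = (268 - 2·67)/4 = 67/2.
Total output Q = 201/2, so price P = 288 - 2·(201/2) = 87.

87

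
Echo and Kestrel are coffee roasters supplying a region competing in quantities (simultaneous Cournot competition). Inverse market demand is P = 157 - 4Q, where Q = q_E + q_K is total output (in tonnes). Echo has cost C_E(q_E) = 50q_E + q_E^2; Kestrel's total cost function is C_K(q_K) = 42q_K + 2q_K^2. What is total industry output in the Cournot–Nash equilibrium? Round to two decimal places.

Echo's profit: π_E = (157 - 4Q)q_E - (50q_E + q_E²). Setting ∂π_E/∂q_E = 0: 107 - 10q_E - 4(q_K) = 0.
Kestrel's first-order condition: 115 - 12q_K - 4(q_E) = 0.
Best responses: q_E = (107 - 4q_K)/10, q_K = (115 - 4q_E)/12.
Substituting one into the other gives q_E = 103/13 and q_K = 361/52.
Total output Q = 103/13 + 361/52 = 773/52.

14.87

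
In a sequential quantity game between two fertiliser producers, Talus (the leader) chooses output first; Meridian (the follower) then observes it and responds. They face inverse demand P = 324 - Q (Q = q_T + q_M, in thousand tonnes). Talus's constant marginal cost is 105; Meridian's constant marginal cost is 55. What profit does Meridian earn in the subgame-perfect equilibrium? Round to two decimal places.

8510.06

Solve by backward induction. Given q_T, the follower Meridian maximises π_M = (324 - q_T - q_M)q_M - 55q_M.
Follower FOC: 269 - q_T - 2q_M = 0, so q_M(q_T) = (269 - q_T)/2.
The leader anticipates this reaction. Substituting into P = 324 - Q gives P = 379/2 - (1/2)q_T, so π_T = (379/2 - (1/2)q_T)q_T - 105q_T.
Leader FOC: 169/2 - q_T = 0, so q_T = 169/2.
Then q_M = (269 - 169/2)/2 = 369/4.
Price P = 324 - 707/4 = 589/4.
Meridian's profit: (589/4 - 55)·(369/4) = 8510.0625.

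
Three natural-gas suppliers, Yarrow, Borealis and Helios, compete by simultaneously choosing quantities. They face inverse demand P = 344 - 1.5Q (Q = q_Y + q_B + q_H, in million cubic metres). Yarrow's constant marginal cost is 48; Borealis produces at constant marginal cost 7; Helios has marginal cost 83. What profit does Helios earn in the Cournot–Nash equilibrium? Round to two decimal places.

937.50

Yarrow's profit: π_Y = (344 - 1.5Q)q_Y - (48q_Y). Setting ∂π_Y/∂q_Y = 0: 296 - 3q_Y - (3/2)(q_B + q_H) = 0.
Borealis's first-order condition: 337 - 3q_B - (3/2)(q_Y + q_H) = 0.
Helios's first-order condition: 261 - 3q_H - (3/2)(q_Y + q_B) = 0.
Adding the 3 first-order conditions: 894 − 6Q = 0, so Q = 149.
Back-substituting: q_Y = (296 − 447/2)/(3/2) = 145/3, q_B = (337 − 447/2)/(3/2) = 227/3, q_H = (261 − 447/2)/(3/2) = 25.
Price P = 344 - (3/2)·149 = 241/2.
Helios's profit: (241/2 - 83)·25 = 1875/2.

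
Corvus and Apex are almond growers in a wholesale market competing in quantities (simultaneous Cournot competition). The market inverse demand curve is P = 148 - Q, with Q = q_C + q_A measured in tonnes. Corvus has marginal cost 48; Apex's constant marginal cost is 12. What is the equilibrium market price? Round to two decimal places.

Corvus's profit: π_C = (148 - Q)q_C - (48q_C). Setting ∂π_C/∂q_C = 0: 100 - 2q_C - (q_A) = 0.
Apex's first-order condition: 136 - 2q_A - (q_C) = 0.
Best responses: q_C = (100 - q_A)/2, q_A = (136 - q_C)/2.
Substituting one into the other gives q_C = 64/3 and q_A = 172/3.
Total output Q = 236/3, so price P = 148 - 236/3 = 208/3.

69.33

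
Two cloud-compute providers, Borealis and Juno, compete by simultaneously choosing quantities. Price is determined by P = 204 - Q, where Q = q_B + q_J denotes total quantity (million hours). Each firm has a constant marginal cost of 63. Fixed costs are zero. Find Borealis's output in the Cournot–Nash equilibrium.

47

A representative firm's profit is π_i = q_i(204 - Q) - 63q_i.
Setting ∂π_i/∂q_i = 0 with rivals' quantities fixed: 141 - 2q_i - q_j = 0.
By symmetry each firm produces the same amount; substituting q_j = q_i yields q_i = 141/3 = 47.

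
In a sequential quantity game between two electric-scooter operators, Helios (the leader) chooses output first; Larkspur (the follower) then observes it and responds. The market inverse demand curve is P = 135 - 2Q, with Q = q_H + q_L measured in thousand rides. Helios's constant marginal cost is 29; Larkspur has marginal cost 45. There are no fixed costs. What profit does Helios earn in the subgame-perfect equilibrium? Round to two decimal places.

930.25

Solve by backward induction. Given q_H, the follower Larkspur maximises π_L = (135 - 2q_H - 2q_L)q_L - 45q_L.
Follower FOC: 90 - 2q_H - 4q_L = 0, so q_L(q_H) = (90 - 2q_H)/4.
The leader anticipates this reaction. Substituting into P = 135 - 2Q gives P = 90 - q_H, so π_H = (90 - q_H)q_H - 29q_H.
Maximising: ∂π_H/∂q_H = 61 - 2q_H = 0, giving q_H = 61/2.
Then q_L = (90 - 2·(61/2))/4 = 29/4.
Price P = 135 - 2·(151/4) = 119/2.
Helios's profit: (119/2 - 29)·(61/2) = 930.2500.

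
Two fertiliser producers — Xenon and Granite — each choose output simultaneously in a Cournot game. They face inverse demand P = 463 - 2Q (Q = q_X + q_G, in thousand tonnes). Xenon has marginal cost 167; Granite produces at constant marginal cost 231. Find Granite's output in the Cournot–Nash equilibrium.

28

Xenon's profit: π_X = (463 - 2Q)q_X - (167q_X). Setting ∂π_X/∂q_X = 0: 296 - 4q_X - 2(q_G) = 0.
Granite's profit: π_G = (463 - 2Q)q_G - (231q_G). Setting ∂π_G/∂q_G = 0: 232 - 4q_G - 2(q_X) = 0.
So q_X = (296 - 2q_G)/4 and q_G = (232 - 2q_X)/4.
Solving the pair: q_X = 60, q_G = 28.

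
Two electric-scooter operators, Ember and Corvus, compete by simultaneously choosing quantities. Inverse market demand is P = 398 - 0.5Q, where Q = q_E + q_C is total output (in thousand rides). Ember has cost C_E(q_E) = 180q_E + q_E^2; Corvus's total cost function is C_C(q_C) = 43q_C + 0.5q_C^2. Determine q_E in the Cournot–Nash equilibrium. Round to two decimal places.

Ember's profit: π_E = (398 - 0.5Q)q_E - (180q_E + q_E²). Setting ∂π_E/∂q_E = 0: 218 - 3q_E - (1/2)(q_C) = 0.
Corvus's profit: π_C = (398 - 0.5Q)q_C - (43q_C + (1/2)q_C²). Setting ∂π_C/∂q_C = 0: 355 - 2q_C - (1/2)(q_E) = 0.
So q_E = (218 - (1/2)q_C)/3 and q_C = (355 - (1/2)q_E)/2.
Solving the pair: q_E = 1034/23, q_C = 166.2609.

44.96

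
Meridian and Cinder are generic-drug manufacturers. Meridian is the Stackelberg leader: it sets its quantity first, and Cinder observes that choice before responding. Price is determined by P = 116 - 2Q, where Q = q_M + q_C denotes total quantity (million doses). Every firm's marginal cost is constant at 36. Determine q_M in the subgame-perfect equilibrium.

The follower Cinder best-responds to any q_M: π_C = (116 - 2Q)q_C - 36q_C.
Setting the follower's marginal profit to zero, 80 - 2q_M - 4q_C = 0, i.e. q_C = (80 - 2q_M)/4.
Meridian substitutes q_C(q_M) into its own profit: π_M = q_M(116 - 2q_M - (80 - 2q_M)/2) - 36q_M = (76 - q_M)q_M - 36q_M.
The leader's first-order condition 40 - 2q_M = 0 yields q_M = 20.
Then q_C = (80 - 2·20)/4 = 10.

20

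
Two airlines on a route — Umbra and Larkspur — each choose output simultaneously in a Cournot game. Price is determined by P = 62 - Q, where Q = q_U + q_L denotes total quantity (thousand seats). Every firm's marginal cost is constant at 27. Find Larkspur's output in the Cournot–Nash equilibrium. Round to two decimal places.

11.67

Each firm earns π_i = (62 - Q)q_i - 27q_i.
First-order condition (treating rivals' output as given): 35 - 2q_i - q_j = 0.
With identical firms every q_j equals q_i, so q_j = q_i and 35 = 3q_i, giving q_i = 35/3.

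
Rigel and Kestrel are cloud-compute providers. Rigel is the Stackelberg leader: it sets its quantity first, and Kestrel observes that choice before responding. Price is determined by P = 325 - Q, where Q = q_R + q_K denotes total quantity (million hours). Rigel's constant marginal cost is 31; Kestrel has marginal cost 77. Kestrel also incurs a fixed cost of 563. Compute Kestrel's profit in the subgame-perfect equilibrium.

The follower Kestrel best-responds to any q_R: π_K = (325 - Q)q_K - 77q_K.
Setting the follower's marginal profit to zero, 248 - q_R - 2q_K = 0, i.e. q_K = (248 - q_R)/2.
The leader anticipates this reaction. Substituting into P = 325 - Q gives P = 201 - (1/2)q_R, so π_R = (201 - (1/2)q_R)q_R - 31q_R.
Maximising: ∂π_R/∂q_R = 170 - q_R = 0, giving q_R = 170.
Then q_K = (248 - 170)/2 = 39.
Price P = 325 - 209 = 116.
Kestrel's profit: (116 - 77)·39 - 563 = 958.

958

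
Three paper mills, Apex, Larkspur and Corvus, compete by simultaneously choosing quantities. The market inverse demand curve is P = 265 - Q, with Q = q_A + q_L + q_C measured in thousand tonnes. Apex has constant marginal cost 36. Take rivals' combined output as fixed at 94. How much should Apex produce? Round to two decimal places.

With rivals' combined output fixed at 94, Apex's profit is π_A = (265 - 94 - q_A)q_A - (36q_A) = (171 - q_A)q_A - (36q_A).
∂π_A/∂q_A = 135 - 2q_A = 0, so q_A = 135/2.

67.50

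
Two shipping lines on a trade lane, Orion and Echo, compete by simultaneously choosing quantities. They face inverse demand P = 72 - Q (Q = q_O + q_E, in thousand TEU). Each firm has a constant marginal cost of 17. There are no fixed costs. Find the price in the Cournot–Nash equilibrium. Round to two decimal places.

A representative firm's profit is π_i = q_i(72 - Q) - 17q_i.
First-order condition (treating rivals' output as given): 55 - 2q_i - q_j = 0.
With identical firms every q_j equals q_i, so q_j = q_i and 55 = 3q_i, giving q_i = 55/3.
Total output Q = 110/3, so price P = 72 - 110/3 = 106/3.

35.33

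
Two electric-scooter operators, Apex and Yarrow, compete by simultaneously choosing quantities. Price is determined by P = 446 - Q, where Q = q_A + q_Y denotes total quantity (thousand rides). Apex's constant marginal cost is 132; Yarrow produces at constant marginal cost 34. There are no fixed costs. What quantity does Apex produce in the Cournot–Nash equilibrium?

Apex's profit: π_A = (446 - Q)q_A - (132q_A). Setting ∂π_A/∂q_A = 0: 314 - 2q_A - (q_Y) = 0.
Yarrow's profit: π_Y = (446 - Q)q_Y - (34q_Y). Setting ∂π_Y/∂q_Y = 0: 412 - 2q_Y - (q_A) = 0.
So q_A = (314 - q_Y)/2 and q_Y = (412 - q_A)/2.
Solving the pair: q_A = 72, q_Y = 170.

72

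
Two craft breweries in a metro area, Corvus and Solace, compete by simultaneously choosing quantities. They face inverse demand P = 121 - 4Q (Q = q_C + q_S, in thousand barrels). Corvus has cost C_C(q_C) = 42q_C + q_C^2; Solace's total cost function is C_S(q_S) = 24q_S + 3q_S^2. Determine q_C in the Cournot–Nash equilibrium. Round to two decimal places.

Corvus's profit: π_C = (121 - 4Q)q_C - (42q_C + q_C²). Setting ∂π_C/∂q_C = 0: 79 - 10q_C - 4(q_S) = 0.
Solace's first-order condition: 97 - 14q_S - 4(q_C) = 0.
Best responses: q_C = (79 - 4q_S)/10, q_S = (97 - 4q_C)/14.
Substituting one into the other gives q_C = 359/62 and q_S = 327/62.

5.79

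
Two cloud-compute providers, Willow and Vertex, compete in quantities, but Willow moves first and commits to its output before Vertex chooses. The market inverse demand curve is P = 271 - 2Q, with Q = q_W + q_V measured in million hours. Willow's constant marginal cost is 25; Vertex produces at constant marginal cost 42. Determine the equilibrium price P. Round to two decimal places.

90.75

Solve by backward induction. Given q_W, the follower Vertex maximises π_V = (271 - 2q_W - 2q_V)q_V - 42q_V.
Setting the follower's marginal profit to zero, 229 - 2q_W - 4q_V = 0, i.e. q_V = (229 - 2q_W)/4.
Willow substitutes q_V(q_W) into its own profit: π_W = q_W(271 - 2q_W - (229 - 2q_W)/2) - 25q_W = (313/2 - q_W)q_W - 25q_W.
Maximising: ∂π_W/∂q_W = 263/2 - 2q_W = 0, giving q_W = 263/4.
Then q_V = (229 - 2·(263/4))/4 = 195/8.
Total output Q = 721/8, so price P = 271 - 2·(721/8) = 363/4.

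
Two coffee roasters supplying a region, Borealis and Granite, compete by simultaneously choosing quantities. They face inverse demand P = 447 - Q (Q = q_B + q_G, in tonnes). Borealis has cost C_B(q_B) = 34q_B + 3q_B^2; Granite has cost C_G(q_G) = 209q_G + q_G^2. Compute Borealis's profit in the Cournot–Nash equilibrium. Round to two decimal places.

Borealis's profit: π_B = (447 - Q)q_B - (34q_B + 3q_B²). Setting ∂π_B/∂q_B = 0: 413 - 8q_B - (q_G) = 0.
Granite's first-order condition: 238 - 4q_G - (q_B) = 0.
Rearranging gives the reaction functions q_B = (413 - q_G)/8 and q_G = (238 - q_B)/4.
Substituting one into the other gives q_B = 1414/31 and q_G = 1491/31.
Price P = 447 - 93.7097 = 353.2903.
Borealis's profit: 353.2903·(1414/31) - 34·(1414/31) - 3(1414/31)² = 8322.1478.

8322.15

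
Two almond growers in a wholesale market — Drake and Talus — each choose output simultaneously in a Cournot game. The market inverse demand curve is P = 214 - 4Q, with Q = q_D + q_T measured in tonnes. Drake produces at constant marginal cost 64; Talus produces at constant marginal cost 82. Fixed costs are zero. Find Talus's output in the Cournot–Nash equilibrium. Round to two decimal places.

Drake's profit: π_D = (214 - 4Q)q_D - (64q_D). Setting ∂π_D/∂q_D = 0: 150 - 8q_D - 4(q_T) = 0.
Talus's profit: π_T = (214 - 4Q)q_T - (82q_T). Setting ∂π_T/∂q_T = 0: 132 - 8q_T - 4(q_D) = 0.
Best responses: q_D = (150 - 4q_T)/8, q_T = (132 - 4q_D)/8.
Substituting one into the other gives q_D = 14 and q_T = 19/2.

9.50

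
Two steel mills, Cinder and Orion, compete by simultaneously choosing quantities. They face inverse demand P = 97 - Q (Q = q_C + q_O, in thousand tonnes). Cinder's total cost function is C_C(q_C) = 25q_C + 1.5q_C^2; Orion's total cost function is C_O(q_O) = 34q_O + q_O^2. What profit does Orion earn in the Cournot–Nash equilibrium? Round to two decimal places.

327.14

Cinder's profit: π_C = (97 - Q)q_C - (25q_C + (3/2)q_C²). Setting ∂π_C/∂q_C = 0: 72 - 5q_C - (q_O) = 0.
Orion's profit: π_O = (97 - Q)q_O - (34q_O + q_O²). Setting ∂π_O/∂q_O = 0: 63 - 4q_O - (q_C) = 0.
Best responses: q_C = (72 - q_O)/5, q_O = (63 - q_C)/4.
Substituting one into the other gives q_C = 225/19 and q_O = 243/19.
Price P = 97 - 468/19 = 1375/19.
Orion's profit: (1375/19)·(243/19) - 34·(243/19) - (243/19)² = 327.1413.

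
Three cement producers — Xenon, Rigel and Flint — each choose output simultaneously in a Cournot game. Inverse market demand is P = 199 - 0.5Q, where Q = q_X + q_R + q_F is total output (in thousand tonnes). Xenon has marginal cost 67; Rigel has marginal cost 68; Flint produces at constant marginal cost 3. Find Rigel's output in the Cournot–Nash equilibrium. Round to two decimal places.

Xenon's profit: π_X = (199 - 0.5Q)q_X - (67q_X). Setting ∂π_X/∂q_X = 0: 132 - q_X - (1/2)(q_R + q_F) = 0.
Rigel's first-order condition: 131 - q_R - (1/2)(q_X + q_F) = 0.
Flint's first-order condition: 196 - q_F - (1/2)(q_X + q_R) = 0.
Summing all 3 equations gives 459 − 2Q = 0, hence Q = 459/2.
Back-substituting: q_X = (132 − 459/4)/(1/2) = 69/2, q_R = (131 − 459/4)/(1/2) = 65/2, q_F = (196 − 459/4)/(1/2) = 325/2.

32.50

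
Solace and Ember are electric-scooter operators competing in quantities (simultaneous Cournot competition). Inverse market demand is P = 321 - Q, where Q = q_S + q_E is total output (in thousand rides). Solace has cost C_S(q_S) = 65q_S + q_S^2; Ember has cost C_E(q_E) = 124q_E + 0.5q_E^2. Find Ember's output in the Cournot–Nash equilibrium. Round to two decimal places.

48.36

Solace's profit: π_S = (321 - Q)q_S - (65q_S + q_S²). Setting ∂π_S/∂q_S = 0: 256 - 4q_S - (q_E) = 0.
Ember's profit: π_E = (321 - Q)q_E - (124q_E + (1/2)q_E²). Setting ∂π_E/∂q_E = 0: 197 - 3q_E - (q_S) = 0.
Rearranging gives the reaction functions q_S = (256 - q_E)/4 and q_E = (197 - q_S)/3.
Solving the pair: q_S = 571/11, q_E = 532/11.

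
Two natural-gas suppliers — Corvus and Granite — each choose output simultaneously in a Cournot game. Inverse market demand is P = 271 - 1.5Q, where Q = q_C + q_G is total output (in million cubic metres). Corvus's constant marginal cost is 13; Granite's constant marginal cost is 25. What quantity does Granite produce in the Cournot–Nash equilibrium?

52

Corvus's profit: π_C = (271 - 1.5Q)q_C - (13q_C). Setting ∂π_C/∂q_C = 0: 258 - 3q_C - (3/2)(q_G) = 0.
Granite's profit: π_G = (271 - 1.5Q)q_G - (25q_G). Setting ∂π_G/∂q_G = 0: 246 - 3q_G - (3/2)(q_C) = 0.
Rearranging gives the reaction functions q_C = (258 - (3/2)q_G)/3 and q_G = (246 - (3/2)q_C)/3.
Solving the pair: q_C = 60, q_G = 52.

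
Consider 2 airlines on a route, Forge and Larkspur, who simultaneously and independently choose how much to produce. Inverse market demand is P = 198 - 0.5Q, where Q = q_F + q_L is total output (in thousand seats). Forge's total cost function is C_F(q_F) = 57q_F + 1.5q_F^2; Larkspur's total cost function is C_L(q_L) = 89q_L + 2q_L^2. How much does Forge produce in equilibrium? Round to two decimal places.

Forge's profit: π_F = (198 - 0.5Q)q_F - (57q_F + (3/2)q_F²). Setting ∂π_F/∂q_F = 0: 141 - 4q_F - (1/2)(q_L) = 0.
Larkspur's profit: π_L = (198 - 0.5Q)q_L - (89q_L + 2q_L²). Setting ∂π_L/∂q_L = 0: 109 - 5q_L - (1/2)(q_F) = 0.
Rearranging gives the reaction functions q_F = (141 - (1/2)q_L)/4 and q_L = (109 - (1/2)q_F)/5.
Substituting one into the other gives q_F = 32.9367 and q_L = 1462/79.

32.94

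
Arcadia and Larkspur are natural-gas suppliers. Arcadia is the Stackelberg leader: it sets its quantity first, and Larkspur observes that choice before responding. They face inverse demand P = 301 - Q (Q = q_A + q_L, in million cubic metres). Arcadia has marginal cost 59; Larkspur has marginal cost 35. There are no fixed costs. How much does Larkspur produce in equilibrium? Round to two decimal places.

78.50

The follower Larkspur best-responds to any q_A: π_L = (301 - Q)q_L - 35q_L.
Follower FOC: 266 - q_A - 2q_L = 0, so q_L(q_A) = (266 - q_A)/2.
Arcadia substitutes q_L(q_A) into its own profit: π_A = q_A(301 - q_A - (266 - q_A)/2) - 59q_A = (168 - (1/2)q_A)q_A - 59q_A.
The leader's first-order condition 109 - q_A = 0 yields q_A = 109.
Then q_L = (266 - 109)/2 = 157/2.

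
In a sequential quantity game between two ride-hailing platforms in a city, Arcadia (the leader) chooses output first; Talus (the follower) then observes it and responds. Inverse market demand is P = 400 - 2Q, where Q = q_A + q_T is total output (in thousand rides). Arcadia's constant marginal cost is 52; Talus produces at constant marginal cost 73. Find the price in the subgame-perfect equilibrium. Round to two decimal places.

The follower Talus best-responds to any q_A: π_T = (400 - 2Q)q_T - 73q_T.
Setting the follower's marginal profit to zero, 327 - 2q_A - 4q_T = 0, i.e. q_T = (327 - 2q_A)/4.
Arcadia substitutes q_T(q_A) into its own profit: π_A = q_A(400 - 2q_A - (327 - 2q_A)/2) - 52q_A = (473/2 - q_A)q_A - 52q_A.
Maximising: ∂π_A/∂q_A = 369/2 - 2q_A = 0, giving q_A = 369/4.
Then q_T = (327 - 2·(369/4))/4 = 285/8.
Total output Q = 1023/8, so price P = 400 - 2·(1023/8) = 577/4.

144.25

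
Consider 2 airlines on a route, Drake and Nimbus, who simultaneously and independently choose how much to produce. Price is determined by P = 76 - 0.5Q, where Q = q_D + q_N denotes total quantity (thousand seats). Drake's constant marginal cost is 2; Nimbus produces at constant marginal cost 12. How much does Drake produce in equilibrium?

56

Drake's profit: π_D = (76 - 0.5Q)q_D - (2q_D). Setting ∂π_D/∂q_D = 0: 74 - q_D - (1/2)(q_N) = 0.
Nimbus's profit: π_N = (76 - 0.5Q)q_N - (12q_N). Setting ∂π_N/∂q_N = 0: 64 - q_N - (1/2)(q_D) = 0.
Rearranging gives the reaction functions q_D = (74 - (1/2)q_N) and q_N = (64 - (1/2)q_D).
Solving the pair: q_D = 56, q_N = 36.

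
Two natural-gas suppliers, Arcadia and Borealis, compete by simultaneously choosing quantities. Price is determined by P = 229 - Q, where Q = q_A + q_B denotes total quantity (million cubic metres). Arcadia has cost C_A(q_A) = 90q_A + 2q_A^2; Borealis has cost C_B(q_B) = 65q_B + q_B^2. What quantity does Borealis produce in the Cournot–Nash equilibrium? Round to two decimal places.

Arcadia's profit: π_A = (229 - Q)q_A - (90q_A + 2q_A²). Setting ∂π_A/∂q_A = 0: 139 - 6q_A - (q_B) = 0.
Borealis's profit: π_B = (229 - Q)q_B - (65q_B + q_B²). Setting ∂π_B/∂q_B = 0: 164 - 4q_B - (q_A) = 0.
Rearranging gives the reaction functions q_A = (139 - q_B)/6 and q_B = (164 - q_A)/4.
Substituting one into the other gives q_A = 392/23 and q_B = 845/23.

36.74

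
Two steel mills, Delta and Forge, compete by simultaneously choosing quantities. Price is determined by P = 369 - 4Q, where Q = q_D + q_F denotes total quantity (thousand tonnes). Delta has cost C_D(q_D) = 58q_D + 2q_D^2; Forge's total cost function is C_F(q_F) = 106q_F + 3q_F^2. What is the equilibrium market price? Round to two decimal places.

Delta's profit: π_D = (369 - 4Q)q_D - (58q_D + 2q_D²). Setting ∂π_D/∂q_D = 0: 311 - 12q_D - 4(q_F) = 0.
Forge's first-order condition: 263 - 14q_F - 4(q_D) = 0.
So q_D = (311 - 4q_F)/12 and q_F = (263 - 4q_D)/14.
Substituting one into the other gives q_D = 1651/76 and q_F = 239/19.
Total output Q = 34.3026, so price P = 369 - 4·34.3026 = 231.7895.

231.79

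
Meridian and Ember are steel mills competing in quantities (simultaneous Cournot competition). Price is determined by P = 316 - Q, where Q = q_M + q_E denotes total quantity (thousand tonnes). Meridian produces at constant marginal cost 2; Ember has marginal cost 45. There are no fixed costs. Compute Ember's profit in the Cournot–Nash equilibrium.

5776

Meridian's profit: π_M = (316 - Q)q_M - (2q_M). Setting ∂π_M/∂q_M = 0: 314 - 2q_M - (q_E) = 0.
Ember's profit: π_E = (316 - Q)q_E - (45q_E). Setting ∂π_E/∂q_E = 0: 271 - 2q_E - (q_M) = 0.
Best responses: q_M = (314 - q_E)/2, q_E = (271 - q_M)/2.
Solving the pair: q_M = 119, q_E = 76.
Price P = 316 - 195 = 121.
Ember's profit: (121 - 45)·76 = 5776.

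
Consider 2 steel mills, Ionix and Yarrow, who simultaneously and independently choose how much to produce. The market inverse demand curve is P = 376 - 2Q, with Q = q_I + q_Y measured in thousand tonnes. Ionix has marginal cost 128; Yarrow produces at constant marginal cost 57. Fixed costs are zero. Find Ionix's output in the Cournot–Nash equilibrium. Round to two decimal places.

29.50

Ionix's profit: π_I = (376 - 2Q)q_I - (128q_I). Setting ∂π_I/∂q_I = 0: 248 - 4q_I - 2(q_Y) = 0.
Yarrow's profit: π_Y = (376 - 2Q)q_Y - (57q_Y). Setting ∂π_Y/∂q_Y = 0: 319 - 4q_Y - 2(q_I) = 0.
So q_I = (248 - 2q_Y)/4 and q_Y = (319 - 2q_I)/4.
Substituting one into the other gives q_I = 59/2 and q_Y = 65.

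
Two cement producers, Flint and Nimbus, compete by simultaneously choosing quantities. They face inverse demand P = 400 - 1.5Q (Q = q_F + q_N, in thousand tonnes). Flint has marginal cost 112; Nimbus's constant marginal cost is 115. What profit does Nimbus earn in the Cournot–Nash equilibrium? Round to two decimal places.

5890.67

Flint's profit: π_F = (400 - 1.5Q)q_F - (112q_F). Setting ∂π_F/∂q_F = 0: 288 - 3q_F - (3/2)(q_N) = 0.
Nimbus's first-order condition: 285 - 3q_N - (3/2)(q_F) = 0.
Rearranging gives the reaction functions q_F = (288 - (3/2)q_N)/3 and q_N = (285 - (3/2)q_F)/3.
Substituting one into the other gives q_F = 194/3 and q_N = 188/3.
Price P = 400 - (3/2)·(382/3) = 209.
Nimbus's profit: (209 - 115)·(188/3) = 5890.6667.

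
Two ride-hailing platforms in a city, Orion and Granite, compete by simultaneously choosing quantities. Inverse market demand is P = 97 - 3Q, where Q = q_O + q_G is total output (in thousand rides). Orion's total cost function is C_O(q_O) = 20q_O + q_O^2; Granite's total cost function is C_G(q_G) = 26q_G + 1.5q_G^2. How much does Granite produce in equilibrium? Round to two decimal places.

5.35

Orion's profit: π_O = (97 - 3Q)q_O - (20q_O + q_O²). Setting ∂π_O/∂q_O = 0: 77 - 8q_O - 3(q_G) = 0.
Granite's profit: π_G = (97 - 3Q)q_G - (26q_G + (3/2)q_G²). Setting ∂π_G/∂q_G = 0: 71 - 9q_G - 3(q_O) = 0.
So q_O = (77 - 3q_G)/8 and q_G = (71 - 3q_O)/9.
Substituting one into the other gives q_O = 160/21 and q_G = 337/63.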